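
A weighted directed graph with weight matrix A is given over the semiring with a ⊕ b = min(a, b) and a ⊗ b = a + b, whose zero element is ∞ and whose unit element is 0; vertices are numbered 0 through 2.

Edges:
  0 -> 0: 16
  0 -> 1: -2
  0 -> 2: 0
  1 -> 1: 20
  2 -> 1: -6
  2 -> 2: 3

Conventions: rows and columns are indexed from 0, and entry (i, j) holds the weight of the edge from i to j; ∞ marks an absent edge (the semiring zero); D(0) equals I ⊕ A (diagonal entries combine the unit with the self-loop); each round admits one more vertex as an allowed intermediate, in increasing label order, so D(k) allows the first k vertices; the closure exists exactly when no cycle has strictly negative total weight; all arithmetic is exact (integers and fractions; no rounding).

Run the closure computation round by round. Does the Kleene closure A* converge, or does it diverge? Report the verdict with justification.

D(0):
  [0, -2, 0]
  [∞, 0, ∞]
  [∞, -6, 0]
D(1):
  [0, -2, 0]
  [∞, 0, ∞]
  [∞, -6, 0]
D(2):
  [0, -2, 0]
  [∞, 0, ∞]
  [∞, -6, 0]
D(3):
  [0, -6, 0]
  [∞, 0, ∞]
  [∞, -6, 0]
Key observation: every diagonal entry stays at the unit through all rounds, so no improving cycle exists.
Answer: CONVERGES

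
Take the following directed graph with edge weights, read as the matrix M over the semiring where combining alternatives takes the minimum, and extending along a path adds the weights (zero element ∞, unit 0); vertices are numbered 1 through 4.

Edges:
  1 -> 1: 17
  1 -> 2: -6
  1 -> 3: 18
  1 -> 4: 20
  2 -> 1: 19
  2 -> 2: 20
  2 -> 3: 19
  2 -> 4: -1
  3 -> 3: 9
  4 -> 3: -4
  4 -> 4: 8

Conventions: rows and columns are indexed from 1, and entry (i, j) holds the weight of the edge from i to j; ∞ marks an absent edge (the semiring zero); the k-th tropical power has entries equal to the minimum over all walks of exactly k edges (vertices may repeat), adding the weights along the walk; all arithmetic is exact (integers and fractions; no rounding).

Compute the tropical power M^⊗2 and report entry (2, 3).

M^⊗2:
  [13, 11, 13, -7]
  [36, 13, -5, 7]
  [∞, ∞, 18, ∞]
  [∞, ∞, 4, 16]
Key observation: the optimum is the walk 2->4->3, with weight (-1) + (-4) = -5.
Optimal value attained by: walk 2->4->3.
Answer: (M^⊗2)[2][3] = -5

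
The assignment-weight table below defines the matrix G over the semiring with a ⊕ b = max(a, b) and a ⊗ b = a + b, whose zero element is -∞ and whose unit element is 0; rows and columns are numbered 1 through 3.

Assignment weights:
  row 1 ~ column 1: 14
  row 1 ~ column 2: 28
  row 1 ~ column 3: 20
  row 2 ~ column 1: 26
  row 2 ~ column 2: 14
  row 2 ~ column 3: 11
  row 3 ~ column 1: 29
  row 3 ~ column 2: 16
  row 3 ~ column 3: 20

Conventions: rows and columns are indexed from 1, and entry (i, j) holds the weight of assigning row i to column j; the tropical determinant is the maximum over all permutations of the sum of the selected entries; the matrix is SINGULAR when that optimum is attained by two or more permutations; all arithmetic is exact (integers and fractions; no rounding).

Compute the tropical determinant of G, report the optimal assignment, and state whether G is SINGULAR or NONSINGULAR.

σ = (1, 2, 3): 14 + 14 + 20 = 48
σ = (1, 3, 2): 14 + 11 + 16 = 41
σ = (2, 1, 3): 28 + 26 + 20 = 74
σ = (2, 3, 1): 28 + 11 + 29 = 68
σ = (3, 1, 2): 20 + 26 + 16 = 62
σ = (3, 2, 1): 20 + 14 + 29 = 63
Optimal value attained by: σ = (2, 1, 3).
Answer: det⊕(G) = 74; verdict: NONSINGULAR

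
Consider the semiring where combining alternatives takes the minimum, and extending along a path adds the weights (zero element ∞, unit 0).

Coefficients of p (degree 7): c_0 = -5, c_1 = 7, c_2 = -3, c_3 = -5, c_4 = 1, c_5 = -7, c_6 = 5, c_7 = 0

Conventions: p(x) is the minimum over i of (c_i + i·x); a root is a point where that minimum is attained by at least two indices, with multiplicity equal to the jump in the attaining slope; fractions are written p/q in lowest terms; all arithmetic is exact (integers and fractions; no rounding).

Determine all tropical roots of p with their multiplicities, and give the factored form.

hull edge (i=0, c=-5) to (i=5, c=-7): slope -2/5, span 5
hull edge (i=5, c=-7) to (i=7, c=0): slope 7/2, span 2
Factored form: p(x) = 0 ⊗ (x ⊕ (-7/2)) ⊗ (x ⊕ (-7/2)) ⊗ (x ⊕ 2/5) ⊗ (x ⊕ 2/5) ⊗ (x ⊕ 2/5) ⊗ (x ⊕ 2/5) ⊗ (x ⊕ 2/5)
Answer: roots = -7/2 (mult 2), 2/5 (mult 5)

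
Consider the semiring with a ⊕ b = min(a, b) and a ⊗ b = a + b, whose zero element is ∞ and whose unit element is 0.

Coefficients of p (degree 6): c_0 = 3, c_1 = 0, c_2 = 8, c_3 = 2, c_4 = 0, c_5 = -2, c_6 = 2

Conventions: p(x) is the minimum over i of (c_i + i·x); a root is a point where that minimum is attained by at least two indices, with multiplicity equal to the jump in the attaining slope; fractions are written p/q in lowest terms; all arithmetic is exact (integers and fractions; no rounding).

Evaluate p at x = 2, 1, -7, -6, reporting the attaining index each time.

p(2) = min(3+0·2=3, 0+1·2=2, 8+2·2=12, 2+3·2=8, 0+4·2=8, -2+5·2=8, 2+6·2=14) = 2 (attained by i=1)
p(1) = min(3+0·1=3, 0+1·1=1, 8+2·1=10, 2+3·1=5, 0+4·1=4, -2+5·1=3, 2+6·1=8) = 1 (attained by i=1)
p(-7) = min(3+0·(-7)=3, 0+1·(-7)=-7, 8+2·(-7)=-6, 2+3·(-7)=-19, 0+4·(-7)=-28, -2+5·(-7)=-37, 2+6·(-7)=-40) = -40 (attained by i=6)
p(-6) = min(3+0·(-6)=3, 0+1·(-6)=-6, 8+2·(-6)=-4, 2+3·(-6)=-16, 0+4·(-6)=-24, -2+5·(-6)=-32, 2+6·(-6)=-34) = -34 (attained by i=6)
Answer: p(2) = 2; p(1) = 1; p(-7) = -40; p(-6) = -34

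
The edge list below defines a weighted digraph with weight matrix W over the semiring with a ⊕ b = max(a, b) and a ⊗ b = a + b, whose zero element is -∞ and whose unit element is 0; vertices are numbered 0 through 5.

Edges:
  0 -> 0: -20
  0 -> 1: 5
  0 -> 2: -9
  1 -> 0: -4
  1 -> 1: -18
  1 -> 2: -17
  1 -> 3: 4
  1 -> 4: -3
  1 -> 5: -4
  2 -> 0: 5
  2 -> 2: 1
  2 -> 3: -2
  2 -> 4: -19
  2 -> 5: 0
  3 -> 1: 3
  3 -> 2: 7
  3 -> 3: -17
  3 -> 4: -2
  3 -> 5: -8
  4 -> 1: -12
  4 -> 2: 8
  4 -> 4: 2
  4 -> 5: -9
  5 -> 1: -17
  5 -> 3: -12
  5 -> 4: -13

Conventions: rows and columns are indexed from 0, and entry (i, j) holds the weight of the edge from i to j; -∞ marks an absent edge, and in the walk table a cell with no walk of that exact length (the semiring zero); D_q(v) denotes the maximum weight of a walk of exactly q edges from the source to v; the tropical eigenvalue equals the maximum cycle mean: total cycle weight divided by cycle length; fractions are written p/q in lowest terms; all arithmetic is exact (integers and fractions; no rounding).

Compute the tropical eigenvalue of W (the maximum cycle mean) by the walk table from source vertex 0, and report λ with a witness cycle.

q=0: [0, -∞, -∞, -∞, -∞, -∞]
q=1: [-20, 5, -9, -∞, -∞, -∞]
q=2: [1, -13, -8, 9, 2, 1]
q=3: [-3, 12, 16, -8, 7, 1]
q=4: [21, 2, 17, 16, 9, 16]
q=5: [22, 26, 23, 15, 14, 17]
q=6: [28, 27, 24, 30, 23, 23]
Optimal cycle mean attained by: cycle 0->1->3->2->0, total 5 + 4 + 7 + 5, length 4.
Answer: λ = 21/4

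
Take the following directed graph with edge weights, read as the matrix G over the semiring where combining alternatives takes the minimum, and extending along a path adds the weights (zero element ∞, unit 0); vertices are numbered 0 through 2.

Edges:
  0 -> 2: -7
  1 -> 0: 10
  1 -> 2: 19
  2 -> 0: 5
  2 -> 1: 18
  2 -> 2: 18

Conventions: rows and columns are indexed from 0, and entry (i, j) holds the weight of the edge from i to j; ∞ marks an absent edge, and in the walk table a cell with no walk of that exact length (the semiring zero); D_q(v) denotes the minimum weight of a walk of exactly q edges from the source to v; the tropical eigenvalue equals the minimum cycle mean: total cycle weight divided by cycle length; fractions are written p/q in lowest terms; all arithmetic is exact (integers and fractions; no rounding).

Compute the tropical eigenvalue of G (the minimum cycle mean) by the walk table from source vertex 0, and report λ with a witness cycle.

q=0: [0, ∞, ∞]
q=1: [∞, ∞, -7]
q=2: [-2, 11, 11]
q=3: [16, 29, -9]
Optimal cycle mean attained by: cycle 0->2->0, total (-7) + 5, length 2.
Answer: λ = -1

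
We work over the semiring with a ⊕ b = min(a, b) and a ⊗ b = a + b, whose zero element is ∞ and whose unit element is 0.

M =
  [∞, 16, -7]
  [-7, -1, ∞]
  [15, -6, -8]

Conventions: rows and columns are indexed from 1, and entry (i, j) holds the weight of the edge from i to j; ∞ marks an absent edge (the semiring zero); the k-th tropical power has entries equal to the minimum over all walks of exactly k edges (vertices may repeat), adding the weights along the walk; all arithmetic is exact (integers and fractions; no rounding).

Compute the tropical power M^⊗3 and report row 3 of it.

M^⊗2:
  [8, -13, -15]
  [-8, -2, -14]
  [-13, -14, -16]
M^⊗3:
  [-20, -21, -23]
  [-9, -20, -22]
  [-21, -22, -24]
Answer: row 3 of M^⊗3 = [-21, -22, -24]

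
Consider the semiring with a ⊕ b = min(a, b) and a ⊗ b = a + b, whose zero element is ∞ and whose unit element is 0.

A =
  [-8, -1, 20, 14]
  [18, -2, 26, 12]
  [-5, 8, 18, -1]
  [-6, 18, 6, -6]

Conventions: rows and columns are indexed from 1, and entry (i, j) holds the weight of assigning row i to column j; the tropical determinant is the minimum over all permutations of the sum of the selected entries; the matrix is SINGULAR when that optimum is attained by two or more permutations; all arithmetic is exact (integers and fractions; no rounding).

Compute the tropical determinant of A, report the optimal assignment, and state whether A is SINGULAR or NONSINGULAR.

σ = (1, 2, 3, 4): (-8) + (-2) + 18 + (-6) = 2
σ = (1, 2, 4, 3): (-8) + (-2) + (-1) + 6 = -5
σ = (1, 3, 2, 4): (-8) + 26 + 8 + (-6) = 20
σ = (1, 3, 4, 2): (-8) + 26 + (-1) + 18 = 35
σ = (1, 4, 2, 3): (-8) + 12 + 8 + 6 = 18
σ = (1, 4, 3, 2): (-8) + 12 + 18 + 18 = 40
σ = (2, 1, 3, 4): (-1) + 18 + 18 + (-6) = 29
σ = (2, 1, 4, 3): (-1) + 18 + (-1) + 6 = 22
σ = (2, 3, 1, 4): (-1) + 26 + (-5) + (-6) = 14
σ = (2, 3, 4, 1): (-1) + 26 + (-1) + (-6) = 18
σ = (2, 4, 1, 3): (-1) + 12 + (-5) + 6 = 12
σ = (2, 4, 3, 1): (-1) + 12 + 18 + (-6) = 23
σ = (3, 1, 2, 4): 20 + 18 + 8 + (-6) = 40
σ = (3, 1, 4, 2): 20 + 18 + (-1) + 18 = 55
σ = (3, 2, 1, 4): 20 + (-2) + (-5) + (-6) = 7
σ = (3, 2, 4, 1): 20 + (-2) + (-1) + (-6) = 11
σ = (3, 4, 1, 2): 20 + 12 + (-5) + 18 = 45
σ = (3, 4, 2, 1): 20 + 12 + 8 + (-6) = 34
σ = (4, 1, 2, 3): 14 + 18 + 8 + 6 = 46
σ = (4, 1, 3, 2): 14 + 18 + 18 + 18 = 68
σ = (4, 2, 1, 3): 14 + (-2) + (-5) + 6 = 13
σ = (4, 2, 3, 1): 14 + (-2) + 18 + (-6) = 24
σ = (4, 3, 1, 2): 14 + 26 + (-5) + 18 = 53
σ = (4, 3, 2, 1): 14 + 26 + 8 + (-6) = 42
Optimal value attained by: σ = (1, 2, 4, 3).
Answer: det⊕(A) = -5; verdict: NONSINGULAR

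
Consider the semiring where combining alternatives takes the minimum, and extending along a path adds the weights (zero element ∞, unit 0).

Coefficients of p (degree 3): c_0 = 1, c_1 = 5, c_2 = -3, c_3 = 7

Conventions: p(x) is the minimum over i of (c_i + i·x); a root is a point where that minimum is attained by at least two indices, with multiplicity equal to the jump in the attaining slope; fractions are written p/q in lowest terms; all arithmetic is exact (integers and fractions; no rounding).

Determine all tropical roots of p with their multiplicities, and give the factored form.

hull edge (i=0, c=1) to (i=2, c=-3): slope -2, span 2
hull edge (i=2, c=-3) to (i=3, c=7): slope 10, span 1
Factored form: p(x) = 7 ⊗ (x ⊕ (-10)) ⊗ (x ⊕ 2) ⊗ (x ⊕ 2)
Answer: roots = -10 (mult 1), 2 (mult 2)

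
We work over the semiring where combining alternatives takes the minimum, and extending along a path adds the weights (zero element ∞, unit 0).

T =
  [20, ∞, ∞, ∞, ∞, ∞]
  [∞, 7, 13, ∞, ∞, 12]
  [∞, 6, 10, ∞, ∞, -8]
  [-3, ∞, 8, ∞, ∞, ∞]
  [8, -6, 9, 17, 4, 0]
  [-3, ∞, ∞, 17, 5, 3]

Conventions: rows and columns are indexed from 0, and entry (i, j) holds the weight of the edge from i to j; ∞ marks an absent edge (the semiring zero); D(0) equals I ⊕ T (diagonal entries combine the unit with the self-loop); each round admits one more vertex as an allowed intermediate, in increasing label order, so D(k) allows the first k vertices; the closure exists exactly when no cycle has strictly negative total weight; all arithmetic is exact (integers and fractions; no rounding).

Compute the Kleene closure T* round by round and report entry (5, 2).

D(0):
  [0, ∞, ∞, ∞, ∞, ∞]
  [∞, 0, 13, ∞, ∞, 12]
  [∞, 6, 0, ∞, ∞, -8]
  [-3, ∞, 8, 0, ∞, ∞]
  [8, -6, 9, 17, 0, 0]
  [-3, ∞, ∞, 17, 5, 0]
D(1):
  [0, ∞, ∞, ∞, ∞, ∞]
  [∞, 0, 13, ∞, ∞, 12]
  [∞, 6, 0, ∞, ∞, -8]
  [-3, ∞, 8, 0, ∞, ∞]
  [8, -6, 9, 17, 0, 0]
  [-3, ∞, ∞, 17, 5, 0]
D(2):
  [0, ∞, ∞, ∞, ∞, ∞]
  [∞, 0, 13, ∞, ∞, 12]
  [∞, 6, 0, ∞, ∞, -8]
  [-3, ∞, 8, 0, ∞, ∞]
  [8, -6, 7, 17, 0, 0]
  [-3, ∞, ∞, 17, 5, 0]
D(3):
  [0, ∞, ∞, ∞, ∞, ∞]
  [∞, 0, 13, ∞, ∞, 5]
  [∞, 6, 0, ∞, ∞, -8]
  [-3, 14, 8, 0, ∞, 0]
  [8, -6, 7, 17, 0, -1]
  [-3, ∞, ∞, 17, 5, 0]
D(4):
  [0, ∞, ∞, ∞, ∞, ∞]
  [∞, 0, 13, ∞, ∞, 5]
  [∞, 6, 0, ∞, ∞, -8]
  [-3, 14, 8, 0, ∞, 0]
  [8, -6, 7, 17, 0, -1]
  [-3, 31, 25, 17, 5, 0]
D(5):
  [0, ∞, ∞, ∞, ∞, ∞]
  [∞, 0, 13, ∞, ∞, 5]
  [∞, 6, 0, ∞, ∞, -8]
  [-3, 14, 8, 0, ∞, 0]
  [8, -6, 7, 17, 0, -1]
  [-3, -1, 12, 17, 5, 0]
D(6):
  [0, ∞, ∞, ∞, ∞, ∞]
  [2, 0, 13, 22, 10, 5]
  [-11, -9, 0, 9, -3, -8]
  [-3, -1, 8, 0, 5, 0]
  [-4, -6, 7, 16, 0, -1]
  [-3, -1, 12, 17, 5, 0]
Answer: T*[5][2] = 12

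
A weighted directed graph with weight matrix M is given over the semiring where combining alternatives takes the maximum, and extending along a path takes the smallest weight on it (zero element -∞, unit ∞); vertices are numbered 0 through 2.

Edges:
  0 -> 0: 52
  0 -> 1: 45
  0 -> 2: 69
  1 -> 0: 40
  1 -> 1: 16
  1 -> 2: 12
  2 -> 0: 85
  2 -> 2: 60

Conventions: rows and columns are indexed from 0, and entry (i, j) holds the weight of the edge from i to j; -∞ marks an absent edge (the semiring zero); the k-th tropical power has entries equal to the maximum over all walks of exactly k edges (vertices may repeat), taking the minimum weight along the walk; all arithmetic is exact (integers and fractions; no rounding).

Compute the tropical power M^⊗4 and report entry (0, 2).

M^⊗2:
  [69, 45, 60]
  [40, 40, 40]
  [60, 45, 69]
M^⊗3:
  [60, 45, 69]
  [40, 40, 40]
  [69, 45, 60]
M^⊗4:
  [69, 45, 60]
  [40, 40, 40]
  [60, 45, 69]
Key observation: the optimum is the walk 0->2->0->2->2, with weight 69 min 85 min 69 min 60 = 60.
Optimal value attained by: walk 0->2->0->2->2.
Answer: (M^⊗4)[0][2] = 60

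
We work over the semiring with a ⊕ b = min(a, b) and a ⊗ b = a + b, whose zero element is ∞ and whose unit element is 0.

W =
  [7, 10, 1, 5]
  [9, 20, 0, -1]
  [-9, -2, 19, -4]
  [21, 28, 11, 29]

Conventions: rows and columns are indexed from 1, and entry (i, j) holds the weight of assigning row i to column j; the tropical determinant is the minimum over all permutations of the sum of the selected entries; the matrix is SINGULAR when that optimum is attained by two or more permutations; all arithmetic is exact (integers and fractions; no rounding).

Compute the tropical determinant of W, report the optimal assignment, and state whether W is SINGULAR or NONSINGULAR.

σ = (1, 2, 3, 4): 7 + 20 + 19 + 29 = 75
σ = (1, 2, 4, 3): 7 + 20 + (-4) + 11 = 34
σ = (1, 3, 2, 4): 7 + 0 + (-2) + 29 = 34
σ = (1, 3, 4, 2): 7 + 0 + (-4) + 28 = 31
σ = (1, 4, 2, 3): 7 + (-1) + (-2) + 11 = 15
σ = (1, 4, 3, 2): 7 + (-1) + 19 + 28 = 53
σ = (2, 1, 3, 4): 10 + 9 + 19 + 29 = 67
σ = (2, 1, 4, 3): 10 + 9 + (-4) + 11 = 26
σ = (2, 3, 1, 4): 10 + 0 + (-9) + 29 = 30
σ = (2, 3, 4, 1): 10 + 0 + (-4) + 21 = 27
σ = (2, 4, 1, 3): 10 + (-1) + (-9) + 11 = 11
σ = (2, 4, 3, 1): 10 + (-1) + 19 + 21 = 49
σ = (3, 1, 2, 4): 1 + 9 + (-2) + 29 = 37
σ = (3, 1, 4, 2): 1 + 9 + (-4) + 28 = 34
σ = (3, 2, 1, 4): 1 + 20 + (-9) + 29 = 41
σ = (3, 2, 4, 1): 1 + 20 + (-4) + 21 = 38
σ = (3, 4, 1, 2): 1 + (-1) + (-9) + 28 = 19
σ = (3, 4, 2, 1): 1 + (-1) + (-2) + 21 = 19
σ = (4, 1, 2, 3): 5 + 9 + (-2) + 11 = 23
σ = (4, 1, 3, 2): 5 + 9 + 19 + 28 = 61
σ = (4, 2, 1, 3): 5 + 20 + (-9) + 11 = 27
σ = (4, 2, 3, 1): 5 + 20 + 19 + 21 = 65
σ = (4, 3, 1, 2): 5 + 0 + (-9) + 28 = 24
σ = (4, 3, 2, 1): 5 + 0 + (-2) + 21 = 24
Optimal value attained by: σ = (2, 4, 1, 3).
Answer: det⊕(W) = 11; verdict: NONSINGULAR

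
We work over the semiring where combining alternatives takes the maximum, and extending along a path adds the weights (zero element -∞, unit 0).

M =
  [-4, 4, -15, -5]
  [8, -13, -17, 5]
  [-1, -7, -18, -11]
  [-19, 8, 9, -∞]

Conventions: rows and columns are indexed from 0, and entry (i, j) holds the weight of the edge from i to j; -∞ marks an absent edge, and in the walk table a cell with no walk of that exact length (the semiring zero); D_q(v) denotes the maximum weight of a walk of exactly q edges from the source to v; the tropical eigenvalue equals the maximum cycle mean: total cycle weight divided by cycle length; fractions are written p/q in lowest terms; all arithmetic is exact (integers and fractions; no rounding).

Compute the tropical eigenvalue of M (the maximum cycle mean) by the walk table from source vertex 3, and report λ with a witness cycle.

q=0: [-∞, -∞, -∞, 0]
q=1: [-19, 8, 9, -∞]
q=2: [16, 2, -9, 13]
q=3: [12, 21, 22, 11]
q=4: [29, 19, 20, 26]
Optimal cycle mean attained by: cycle 1->3->1, total 5 + 8, length 2.
Answer: λ = 13/2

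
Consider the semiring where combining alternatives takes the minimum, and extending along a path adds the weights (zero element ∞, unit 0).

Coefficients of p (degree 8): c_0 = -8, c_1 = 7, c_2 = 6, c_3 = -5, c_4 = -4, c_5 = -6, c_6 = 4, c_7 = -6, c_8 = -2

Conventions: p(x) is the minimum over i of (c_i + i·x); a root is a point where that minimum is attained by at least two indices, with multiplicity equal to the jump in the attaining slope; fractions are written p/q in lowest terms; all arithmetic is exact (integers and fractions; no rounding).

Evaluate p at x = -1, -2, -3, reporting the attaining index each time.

p(-1) = min(-8+0·(-1)=-8, 7+1·(-1)=6, 6+2·(-1)=4, -5+3·(-1)=-8, -4+4·(-1)=-8, -6+5·(-1)=-11, 4+6·(-1)=-2, -6+7·(-1)=-13, -2+8·(-1)=-10) = -13 (attained by i=7)
p(-2) = min(-8+0·(-2)=-8, 7+1·(-2)=5, 6+2·(-2)=2, -5+3·(-2)=-11, -4+4·(-2)=-12, -6+5·(-2)=-16, 4+6·(-2)=-8, -6+7·(-2)=-20, -2+8·(-2)=-18) = -20 (attained by i=7)
p(-3) = min(-8+0·(-3)=-8, 7+1·(-3)=4, 6+2·(-3)=0, -5+3·(-3)=-14, -4+4·(-3)=-16, -6+5·(-3)=-21, 4+6·(-3)=-14, -6+7·(-3)=-27, -2+8·(-3)=-26) = -27 (attained by i=7)
Answer: p(-1) = -13; p(-2) = -20; p(-3) = -27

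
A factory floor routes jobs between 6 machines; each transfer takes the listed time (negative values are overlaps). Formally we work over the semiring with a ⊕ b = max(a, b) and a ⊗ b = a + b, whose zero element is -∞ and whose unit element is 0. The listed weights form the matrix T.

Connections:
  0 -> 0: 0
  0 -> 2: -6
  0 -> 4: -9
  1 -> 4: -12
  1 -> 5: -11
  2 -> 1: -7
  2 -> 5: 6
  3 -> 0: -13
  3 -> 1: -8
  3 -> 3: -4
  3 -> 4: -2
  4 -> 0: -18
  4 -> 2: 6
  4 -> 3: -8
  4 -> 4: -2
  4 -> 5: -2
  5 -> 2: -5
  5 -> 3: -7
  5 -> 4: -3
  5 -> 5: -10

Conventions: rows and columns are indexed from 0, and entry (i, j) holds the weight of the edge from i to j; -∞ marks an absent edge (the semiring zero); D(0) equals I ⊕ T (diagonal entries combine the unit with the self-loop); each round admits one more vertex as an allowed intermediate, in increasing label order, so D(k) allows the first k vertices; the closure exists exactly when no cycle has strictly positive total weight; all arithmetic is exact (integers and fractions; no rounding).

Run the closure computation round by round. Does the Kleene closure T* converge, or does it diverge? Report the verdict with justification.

D(0):
  [0, -∞, -6, -∞, -9, -∞]
  [-∞, 0, -∞, -∞, -12, -11]
  [-∞, -7, 0, -∞, -∞, 6]
  [-13, -8, -∞, 0, -2, -∞]
  [-18, -∞, 6, -8, 0, -2]
  [-∞, -∞, -5, -7, -3, 0]
D(1):
  [0, -∞, -6, -∞, -9, -∞]
  [-∞, 0, -∞, -∞, -12, -11]
  [-∞, -7, 0, -∞, -∞, 6]
  [-13, -8, -19, 0, -2, -∞]
  [-18, -∞, 6, -8, 0, -2]
  [-∞, -∞, -5, -7, -3, 0]
D(2):
  [0, -∞, -6, -∞, -9, -∞]
  [-∞, 0, -∞, -∞, -12, -11]
  [-∞, -7, 0, -∞, -19, 6]
  [-13, -8, -19, 0, -2, -19]
  [-18, -∞, 6, -8, 0, -2]
  [-∞, -∞, -5, -7, -3, 0]
Detection: at round 3, diagonal entry (5, 5) turns strictly positive.
Key observation: the cycle 5->2->5 has total weight (-5) + 6, which is strictly positive.
Answer: DIVERGES — positive cycle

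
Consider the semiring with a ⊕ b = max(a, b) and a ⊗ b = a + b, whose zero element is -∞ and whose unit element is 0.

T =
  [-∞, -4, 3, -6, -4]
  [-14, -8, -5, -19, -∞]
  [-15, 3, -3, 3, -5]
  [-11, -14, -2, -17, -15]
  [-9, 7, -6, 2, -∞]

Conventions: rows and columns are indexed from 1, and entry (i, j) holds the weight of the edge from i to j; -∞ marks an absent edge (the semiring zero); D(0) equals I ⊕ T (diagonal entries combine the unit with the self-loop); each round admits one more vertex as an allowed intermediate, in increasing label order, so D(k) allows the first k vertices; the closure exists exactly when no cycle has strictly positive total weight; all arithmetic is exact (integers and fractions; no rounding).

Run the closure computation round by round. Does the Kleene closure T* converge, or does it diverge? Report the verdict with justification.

D(0):
  [0, -4, 3, -6, -4]
  [-14, 0, -5, -19, -∞]
  [-15, 3, 0, 3, -5]
  [-11, -14, -2, 0, -15]
  [-9, 7, -6, 2, 0]
D(1):
  [0, -4, 3, -6, -4]
  [-14, 0, -5, -19, -18]
  [-15, 3, 0, 3, -5]
  [-11, -14, -2, 0, -15]
  [-9, 7, -6, 2, 0]
D(2):
  [0, -4, 3, -6, -4]
  [-14, 0, -5, -19, -18]
  [-11, 3, 0, 3, -5]
  [-11, -14, -2, 0, -15]
  [-7, 7, 2, 2, 0]
Detection: at round 3, diagonal entry (4, 4) turns strictly positive.
Key observation: the cycle 4->3->4 has total weight (-2) + 3, which is strictly positive.
Answer: DIVERGES — positive cycle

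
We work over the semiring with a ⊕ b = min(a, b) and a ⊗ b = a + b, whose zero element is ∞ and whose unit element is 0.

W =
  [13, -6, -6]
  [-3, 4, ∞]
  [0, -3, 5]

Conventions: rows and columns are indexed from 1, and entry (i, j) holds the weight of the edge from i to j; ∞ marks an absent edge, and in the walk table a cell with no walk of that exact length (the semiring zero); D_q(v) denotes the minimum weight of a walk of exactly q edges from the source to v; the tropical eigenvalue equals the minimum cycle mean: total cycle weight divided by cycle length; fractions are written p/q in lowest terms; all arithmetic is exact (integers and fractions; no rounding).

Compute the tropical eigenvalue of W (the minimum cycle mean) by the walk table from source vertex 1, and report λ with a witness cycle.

q=0: [0, ∞, ∞]
q=1: [13, -6, -6]
q=2: [-9, -9, -1]
q=3: [-12, -15, -15]
Optimal cycle mean attained by: cycle 1->2->1, total (-6) + (-3), length 2.
Answer: λ = -9/2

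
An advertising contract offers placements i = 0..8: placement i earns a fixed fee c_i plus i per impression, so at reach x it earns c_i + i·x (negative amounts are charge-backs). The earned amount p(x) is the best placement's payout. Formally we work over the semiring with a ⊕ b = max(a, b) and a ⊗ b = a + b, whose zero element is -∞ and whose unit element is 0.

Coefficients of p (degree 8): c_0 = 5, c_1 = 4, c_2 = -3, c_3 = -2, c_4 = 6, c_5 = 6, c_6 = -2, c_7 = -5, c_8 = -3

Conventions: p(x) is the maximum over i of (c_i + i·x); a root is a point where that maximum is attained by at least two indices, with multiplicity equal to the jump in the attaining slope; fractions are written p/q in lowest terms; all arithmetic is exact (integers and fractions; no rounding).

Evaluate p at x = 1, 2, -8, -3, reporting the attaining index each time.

p(1) = max(5+0·1=5, 4+1·1=5, -3+2·1=-1, -2+3·1=1, 6+4·1=10, 6+5·1=11, -2+6·1=4, -5+7·1=2, -3+8·1=5) = 11 (attained by i=5)
p(2) = max(5+0·2=5, 4+1·2=6, -3+2·2=1, -2+3·2=4, 6+4·2=14, 6+5·2=16, -2+6·2=10, -5+7·2=9, -3+8·2=13) = 16 (attained by i=5)
p(-8) = max(5+0·(-8)=5, 4+1·(-8)=-4, -3+2·(-8)=-19, -2+3·(-8)=-26, 6+4·(-8)=-26, 6+5·(-8)=-34, -2+6·(-8)=-50, -5+7·(-8)=-61, -3+8·(-8)=-67) = 5 (attained by i=0)
p(-3) = max(5+0·(-3)=5, 4+1·(-3)=1, -3+2·(-3)=-9, -2+3·(-3)=-11, 6+4·(-3)=-6, 6+5·(-3)=-9, -2+6·(-3)=-20, -5+7·(-3)=-26, -3+8·(-3)=-27) = 5 (attained by i=0)
Answer: p(1) = 11; p(2) = 16; p(-8) = 5; p(-3) = 5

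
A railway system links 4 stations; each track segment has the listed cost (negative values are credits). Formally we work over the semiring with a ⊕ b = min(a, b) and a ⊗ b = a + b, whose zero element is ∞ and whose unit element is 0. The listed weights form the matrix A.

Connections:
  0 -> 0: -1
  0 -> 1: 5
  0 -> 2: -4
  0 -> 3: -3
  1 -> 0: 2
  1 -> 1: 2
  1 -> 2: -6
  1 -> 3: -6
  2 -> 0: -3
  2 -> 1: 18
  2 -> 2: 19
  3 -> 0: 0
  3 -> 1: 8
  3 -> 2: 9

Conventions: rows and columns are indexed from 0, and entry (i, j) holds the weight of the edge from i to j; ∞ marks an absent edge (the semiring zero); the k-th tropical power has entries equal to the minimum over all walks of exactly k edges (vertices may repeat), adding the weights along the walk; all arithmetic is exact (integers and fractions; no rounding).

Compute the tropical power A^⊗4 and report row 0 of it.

A^⊗2:
  [-7, 4, -5, -4]
  [-9, 2, -4, -4]
  [-4, 2, -7, -6]
  [-1, 5, -4, -3]
A^⊗3:
  [-8, -2, -11, -10]
  [-10, -4, -13, -12]
  [-10, 1, -8, -7]
  [-7, 4, -5, -4]
A^⊗4:
  [-14, -3, -12, -11]
  [-16, -5, -14, -13]
  [-11, -5, -14, -13]
  [-8, -2, -11, -10]
Answer: row 0 of A^⊗4 = [-14, -3, -12, -11]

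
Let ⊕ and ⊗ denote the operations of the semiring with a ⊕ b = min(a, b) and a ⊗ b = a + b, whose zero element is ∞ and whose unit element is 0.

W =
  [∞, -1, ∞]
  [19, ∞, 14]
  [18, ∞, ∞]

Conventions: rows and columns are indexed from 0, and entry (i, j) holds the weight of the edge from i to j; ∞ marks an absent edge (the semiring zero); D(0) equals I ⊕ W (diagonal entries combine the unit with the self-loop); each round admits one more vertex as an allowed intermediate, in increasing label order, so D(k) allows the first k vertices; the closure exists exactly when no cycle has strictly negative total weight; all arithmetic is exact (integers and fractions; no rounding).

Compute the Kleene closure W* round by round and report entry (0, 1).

D(0):
  [0, -1, ∞]
  [19, 0, 14]
  [18, ∞, 0]
D(1):
  [0, -1, ∞]
  [19, 0, 14]
  [18, 17, 0]
D(2):
  [0, -1, 13]
  [19, 0, 14]
  [18, 17, 0]
D(3):
  [0, -1, 13]
  [19, 0, 14]
  [18, 17, 0]
Answer: W*[0][1] = -1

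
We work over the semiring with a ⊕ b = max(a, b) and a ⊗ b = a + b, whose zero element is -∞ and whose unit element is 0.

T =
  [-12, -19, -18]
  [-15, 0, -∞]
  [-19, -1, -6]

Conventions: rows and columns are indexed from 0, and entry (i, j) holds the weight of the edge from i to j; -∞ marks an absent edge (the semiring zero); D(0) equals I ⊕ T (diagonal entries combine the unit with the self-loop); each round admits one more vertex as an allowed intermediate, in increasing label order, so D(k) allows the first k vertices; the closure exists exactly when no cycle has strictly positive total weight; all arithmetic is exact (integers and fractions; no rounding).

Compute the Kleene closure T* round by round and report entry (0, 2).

D(0):
  [0, -19, -18]
  [-15, 0, -∞]
  [-19, -1, 0]
D(1):
  [0, -19, -18]
  [-15, 0, -33]
  [-19, -1, 0]
D(2):
  [0, -19, -18]
  [-15, 0, -33]
  [-16, -1, 0]
D(3):
  [0, -19, -18]
  [-15, 0, -33]
  [-16, -1, 0]
Answer: T*[0][2] = -18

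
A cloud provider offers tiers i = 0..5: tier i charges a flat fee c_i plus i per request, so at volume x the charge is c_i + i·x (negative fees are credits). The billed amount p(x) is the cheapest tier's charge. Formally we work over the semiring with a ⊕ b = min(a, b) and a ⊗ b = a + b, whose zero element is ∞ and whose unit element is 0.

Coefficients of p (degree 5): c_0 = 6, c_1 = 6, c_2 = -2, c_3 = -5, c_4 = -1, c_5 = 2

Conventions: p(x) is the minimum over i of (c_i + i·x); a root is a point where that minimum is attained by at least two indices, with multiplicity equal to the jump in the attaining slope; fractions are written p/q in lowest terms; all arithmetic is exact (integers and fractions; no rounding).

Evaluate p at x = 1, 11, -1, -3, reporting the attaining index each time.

p(1) = min(6+0·1=6, 6+1·1=7, -2+2·1=0, -5+3·1=-2, -1+4·1=3, 2+5·1=7) = -2 (attained by i=3)
p(11) = min(6+0·11=6, 6+1·11=17, -2+2·11=20, -5+3·11=28, -1+4·11=43, 2+5·11=57) = 6 (attained by i=0)
p(-1) = min(6+0·(-1)=6, 6+1·(-1)=5, -2+2·(-1)=-4, -5+3·(-1)=-8, -1+4·(-1)=-5, 2+5·(-1)=-3) = -8 (attained by i=3)
p(-3) = min(6+0·(-3)=6, 6+1·(-3)=3, -2+2·(-3)=-8, -5+3·(-3)=-14, -1+4·(-3)=-13, 2+5·(-3)=-13) = -14 (attained by i=3)
Answer: p(1) = -2; p(11) = 6; p(-1) = -8; p(-3) = -14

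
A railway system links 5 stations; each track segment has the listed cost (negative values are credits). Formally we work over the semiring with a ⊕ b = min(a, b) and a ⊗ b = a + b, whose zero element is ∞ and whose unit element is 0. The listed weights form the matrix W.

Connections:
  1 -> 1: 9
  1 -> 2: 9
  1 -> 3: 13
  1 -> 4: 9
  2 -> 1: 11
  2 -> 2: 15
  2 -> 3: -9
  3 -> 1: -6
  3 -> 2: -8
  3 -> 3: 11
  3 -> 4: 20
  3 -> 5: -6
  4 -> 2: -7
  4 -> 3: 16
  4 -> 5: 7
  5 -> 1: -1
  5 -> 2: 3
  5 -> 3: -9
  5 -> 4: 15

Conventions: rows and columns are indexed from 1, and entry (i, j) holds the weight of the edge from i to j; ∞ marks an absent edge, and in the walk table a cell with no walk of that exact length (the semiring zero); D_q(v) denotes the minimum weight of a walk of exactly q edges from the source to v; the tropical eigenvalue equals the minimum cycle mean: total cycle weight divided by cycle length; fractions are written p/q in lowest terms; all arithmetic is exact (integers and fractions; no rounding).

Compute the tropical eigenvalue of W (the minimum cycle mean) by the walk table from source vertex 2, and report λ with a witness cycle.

q=0: [∞, 0, ∞, ∞, ∞]
q=1: [11, 15, -9, ∞, ∞]
q=2: [-15, -17, 2, 11, -15]
q=3: [-16, -12, -26, -6, -4]
q=4: [-32, -34, -21, -7, -32]
q=5: [-33, -29, -43, -23, -27]
Optimal cycle mean attained by: cycle 2->3->2, total (-9) + (-8), length 2.
Answer: λ = -17/2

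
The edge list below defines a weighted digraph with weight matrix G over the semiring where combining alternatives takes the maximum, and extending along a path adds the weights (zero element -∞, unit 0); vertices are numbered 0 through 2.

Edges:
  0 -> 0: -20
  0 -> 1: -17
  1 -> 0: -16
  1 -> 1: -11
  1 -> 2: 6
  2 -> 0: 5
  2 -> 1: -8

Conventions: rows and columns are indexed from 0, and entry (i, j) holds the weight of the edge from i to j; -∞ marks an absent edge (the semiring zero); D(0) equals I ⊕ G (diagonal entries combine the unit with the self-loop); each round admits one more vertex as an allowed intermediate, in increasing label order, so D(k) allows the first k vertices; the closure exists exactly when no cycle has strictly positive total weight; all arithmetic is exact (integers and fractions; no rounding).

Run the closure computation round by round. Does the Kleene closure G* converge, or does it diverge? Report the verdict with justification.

D(0):
  [0, -17, -∞]
  [-16, 0, 6]
  [5, -8, 0]
D(1):
  [0, -17, -∞]
  [-16, 0, 6]
  [5, -8, 0]
D(2):
  [0, -17, -11]
  [-16, 0, 6]
  [5, -8, 0]
D(3):
  [0, -17, -11]
  [11, 0, 6]
  [5, -8, 0]
Key observation: every diagonal entry stays at the unit through all rounds, so no improving cycle exists.
Answer: CONVERGES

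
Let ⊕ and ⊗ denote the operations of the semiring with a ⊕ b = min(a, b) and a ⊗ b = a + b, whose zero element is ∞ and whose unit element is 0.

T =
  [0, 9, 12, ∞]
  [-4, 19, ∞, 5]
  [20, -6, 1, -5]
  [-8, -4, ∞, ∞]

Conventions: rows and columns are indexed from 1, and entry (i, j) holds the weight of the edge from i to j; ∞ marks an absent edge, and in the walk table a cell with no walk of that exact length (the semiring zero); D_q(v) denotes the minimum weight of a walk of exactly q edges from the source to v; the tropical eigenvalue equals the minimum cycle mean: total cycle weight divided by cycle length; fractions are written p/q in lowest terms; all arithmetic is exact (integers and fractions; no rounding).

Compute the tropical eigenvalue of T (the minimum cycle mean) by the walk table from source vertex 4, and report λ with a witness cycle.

q=0: [∞, ∞, ∞, 0]
q=1: [-8, -4, ∞, ∞]
q=2: [-8, 1, 4, 1]
q=3: [-8, -3, 4, -1]
q=4: [-9, -5, 4, -1]
Optimal cycle mean attained by: cycle 1->3->4->1, total 12 + (-5) + (-8), length 3.
Answer: λ = -1/3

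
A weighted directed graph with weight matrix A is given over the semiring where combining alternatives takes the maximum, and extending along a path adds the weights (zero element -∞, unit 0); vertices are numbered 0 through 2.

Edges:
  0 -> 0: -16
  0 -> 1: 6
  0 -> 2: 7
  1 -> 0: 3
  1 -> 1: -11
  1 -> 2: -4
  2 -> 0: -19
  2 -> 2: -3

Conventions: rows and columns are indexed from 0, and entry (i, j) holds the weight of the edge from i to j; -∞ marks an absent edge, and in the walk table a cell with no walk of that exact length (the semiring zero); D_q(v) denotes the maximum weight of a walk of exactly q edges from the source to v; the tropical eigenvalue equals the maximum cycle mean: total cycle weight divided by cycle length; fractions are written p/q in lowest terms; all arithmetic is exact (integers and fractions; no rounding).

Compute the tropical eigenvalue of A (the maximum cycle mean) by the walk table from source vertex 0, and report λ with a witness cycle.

q=0: [0, -∞, -∞]
q=1: [-16, 6, 7]
q=2: [9, -5, 4]
q=3: [-2, 15, 16]
Optimal cycle mean attained by: cycle 0->1->0, total 6 + 3, length 2.
Answer: λ = 9/2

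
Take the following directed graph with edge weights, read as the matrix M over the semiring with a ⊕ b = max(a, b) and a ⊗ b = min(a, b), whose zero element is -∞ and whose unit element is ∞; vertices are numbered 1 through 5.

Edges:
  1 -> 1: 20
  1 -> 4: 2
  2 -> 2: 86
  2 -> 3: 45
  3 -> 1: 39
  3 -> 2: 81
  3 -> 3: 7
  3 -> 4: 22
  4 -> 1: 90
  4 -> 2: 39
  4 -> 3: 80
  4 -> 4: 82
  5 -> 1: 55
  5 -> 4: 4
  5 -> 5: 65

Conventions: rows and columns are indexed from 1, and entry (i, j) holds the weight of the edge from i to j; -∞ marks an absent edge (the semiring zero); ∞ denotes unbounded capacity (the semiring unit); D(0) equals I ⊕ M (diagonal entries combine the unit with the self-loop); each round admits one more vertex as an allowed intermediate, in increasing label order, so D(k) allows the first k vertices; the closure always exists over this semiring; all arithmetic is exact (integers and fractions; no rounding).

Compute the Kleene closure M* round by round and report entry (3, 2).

D(0):
  [∞, -∞, -∞, 2, -∞]
  [-∞, ∞, 45, -∞, -∞]
  [39, 81, ∞, 22, -∞]
  [90, 39, 80, ∞, -∞]
  [55, -∞, -∞, 4, ∞]
D(1):
  [∞, -∞, -∞, 2, -∞]
  [-∞, ∞, 45, -∞, -∞]
  [39, 81, ∞, 22, -∞]
  [90, 39, 80, ∞, -∞]
  [55, -∞, -∞, 4, ∞]
D(2):
  [∞, -∞, -∞, 2, -∞]
  [-∞, ∞, 45, -∞, -∞]
  [39, 81, ∞, 22, -∞]
  [90, 39, 80, ∞, -∞]
  [55, -∞, -∞, 4, ∞]
D(3):
  [∞, -∞, -∞, 2, -∞]
  [39, ∞, 45, 22, -∞]
  [39, 81, ∞, 22, -∞]
  [90, 80, 80, ∞, -∞]
  [55, -∞, -∞, 4, ∞]
D(4):
  [∞, 2, 2, 2, -∞]
  [39, ∞, 45, 22, -∞]
  [39, 81, ∞, 22, -∞]
  [90, 80, 80, ∞, -∞]
  [55, 4, 4, 4, ∞]
D(5):
  [∞, 2, 2, 2, -∞]
  [39, ∞, 45, 22, -∞]
  [39, 81, ∞, 22, -∞]
  [90, 80, 80, ∞, -∞]
  [55, 4, 4, 4, ∞]
Answer: M*[3][2] = 81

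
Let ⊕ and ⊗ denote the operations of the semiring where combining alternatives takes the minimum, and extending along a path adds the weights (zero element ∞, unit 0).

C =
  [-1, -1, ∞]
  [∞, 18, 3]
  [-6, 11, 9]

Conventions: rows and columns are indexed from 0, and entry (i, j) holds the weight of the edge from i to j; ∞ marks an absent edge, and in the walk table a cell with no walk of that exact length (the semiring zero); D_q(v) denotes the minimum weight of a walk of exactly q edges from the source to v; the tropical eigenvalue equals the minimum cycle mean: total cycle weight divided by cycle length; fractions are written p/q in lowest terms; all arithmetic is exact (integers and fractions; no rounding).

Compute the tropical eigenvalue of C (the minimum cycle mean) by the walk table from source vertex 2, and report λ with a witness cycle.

q=0: [∞, ∞, 0]
q=1: [-6, 11, 9]
q=2: [-7, -7, 14]
q=3: [-8, -8, -4]
Optimal cycle mean attained by: cycle 0->1->2->0, total (-1) + 3 + (-6), length 3.
Answer: λ = -4/3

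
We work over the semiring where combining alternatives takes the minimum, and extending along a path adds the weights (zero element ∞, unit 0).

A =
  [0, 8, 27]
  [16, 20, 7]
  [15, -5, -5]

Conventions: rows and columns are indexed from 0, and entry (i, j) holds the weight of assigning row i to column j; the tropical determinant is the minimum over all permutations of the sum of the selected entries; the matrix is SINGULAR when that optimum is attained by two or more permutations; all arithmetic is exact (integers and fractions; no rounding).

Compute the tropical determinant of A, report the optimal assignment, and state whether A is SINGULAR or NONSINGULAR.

σ = (0, 1, 2): 0 + 20 + (-5) = 15
σ = (0, 2, 1): 0 + 7 + (-5) = 2
σ = (1, 0, 2): 8 + 16 + (-5) = 19
σ = (1, 2, 0): 8 + 7 + 15 = 30
σ = (2, 0, 1): 27 + 16 + (-5) = 38
σ = (2, 1, 0): 27 + 20 + 15 = 62
Optimal value attained by: σ = (0, 2, 1).
Answer: det⊕(A) = 2; verdict: NONSINGULAR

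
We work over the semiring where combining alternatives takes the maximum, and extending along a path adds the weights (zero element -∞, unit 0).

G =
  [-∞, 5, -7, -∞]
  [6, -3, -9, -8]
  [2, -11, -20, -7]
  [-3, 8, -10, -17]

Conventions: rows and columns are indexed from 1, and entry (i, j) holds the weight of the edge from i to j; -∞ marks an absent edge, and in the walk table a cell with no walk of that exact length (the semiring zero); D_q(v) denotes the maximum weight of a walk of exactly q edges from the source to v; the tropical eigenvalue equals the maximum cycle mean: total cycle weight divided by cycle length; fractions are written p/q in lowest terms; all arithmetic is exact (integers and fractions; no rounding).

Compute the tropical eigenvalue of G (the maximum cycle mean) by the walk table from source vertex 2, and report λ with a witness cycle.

q=0: [-∞, 0, -∞, -∞]
q=1: [6, -3, -9, -8]
q=2: [3, 11, -1, -11]
q=3: [17, 8, 2, 3]
q=4: [14, 22, 10, 0]
Optimal cycle mean attained by: cycle 1->2->1, total 5 + 6, length 2.
Answer: λ = 11/2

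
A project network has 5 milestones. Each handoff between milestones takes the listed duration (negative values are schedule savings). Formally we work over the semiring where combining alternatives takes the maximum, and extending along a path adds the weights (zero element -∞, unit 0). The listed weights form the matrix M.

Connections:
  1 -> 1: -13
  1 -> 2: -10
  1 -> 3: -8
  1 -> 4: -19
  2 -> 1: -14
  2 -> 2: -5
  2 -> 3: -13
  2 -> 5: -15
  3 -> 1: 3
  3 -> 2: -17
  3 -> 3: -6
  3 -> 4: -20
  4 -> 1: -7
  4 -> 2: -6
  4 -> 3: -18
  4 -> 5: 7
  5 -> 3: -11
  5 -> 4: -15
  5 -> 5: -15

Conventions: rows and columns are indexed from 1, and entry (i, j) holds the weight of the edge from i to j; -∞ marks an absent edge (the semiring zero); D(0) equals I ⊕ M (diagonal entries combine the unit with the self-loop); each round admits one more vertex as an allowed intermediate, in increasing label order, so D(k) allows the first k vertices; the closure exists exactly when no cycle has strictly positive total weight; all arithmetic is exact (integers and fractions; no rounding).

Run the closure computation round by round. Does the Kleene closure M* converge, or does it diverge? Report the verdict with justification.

D(0):
  [0, -10, -8, -19, -∞]
  [-14, 0, -13, -∞, -15]
  [3, -17, 0, -20, -∞]
  [-7, -6, -18, 0, 7]
  [-∞, -∞, -11, -15, 0]
D(1):
  [0, -10, -8, -19, -∞]
  [-14, 0, -13, -33, -15]
  [3, -7, 0, -16, -∞]
  [-7, -6, -15, 0, 7]
  [-∞, -∞, -11, -15, 0]
D(2):
  [0, -10, -8, -19, -25]
  [-14, 0, -13, -33, -15]
  [3, -7, 0, -16, -22]
  [-7, -6, -15, 0, 7]
  [-∞, -∞, -11, -15, 0]
D(3):
  [0, -10, -8, -19, -25]
  [-10, 0, -13, -29, -15]
  [3, -7, 0, -16, -22]
  [-7, -6, -15, 0, 7]
  [-8, -18, -11, -15, 0]
D(4):
  [0, -10, -8, -19, -12]
  [-10, 0, -13, -29, -15]
  [3, -7, 0, -16, -9]
  [-7, -6, -15, 0, 7]
  [-8, -18, -11, -15, 0]
D(5):
  [0, -10, -8, -19, -12]
  [-10, 0, -13, -29, -15]
  [3, -7, 0, -16, -9]
  [-1, -6, -4, 0, 7]
  [-8, -18, -11, -15, 0]
Key observation: every diagonal entry stays at the unit through all rounds, so no improving cycle exists.
Answer: CONVERGES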